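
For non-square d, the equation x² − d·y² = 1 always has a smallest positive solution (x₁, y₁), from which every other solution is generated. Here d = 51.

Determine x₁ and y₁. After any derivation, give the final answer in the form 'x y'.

50 7

√51 → a₀=7, period (7,14); ℓ=2 even so k=1
k=0  a_k=7  p_k/q_k = 7/1
k=1  a_k=7  p_k/q_k = 50/7
fundamental: x₁=50, y₁=7  (since 2500 − 51·49 = 1)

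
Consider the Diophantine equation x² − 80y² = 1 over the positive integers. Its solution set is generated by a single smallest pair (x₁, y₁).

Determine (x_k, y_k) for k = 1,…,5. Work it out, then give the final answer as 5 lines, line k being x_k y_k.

9 1
161 18
2889 323
51841 5796
930249 104005

√80 = [8; 1,16, …], period ℓ=2 (even) → k=1
i=0: a=8 ⇒ p=8, q=1
i=1: a=1 ⇒ p=9, q=1
fundamental: x₁=9, y₁=1  (since 81 − 80·1 = 1)
n=2: (9,1)∘(9,1) = (9·9+80·1·1, 9·1+1·9) = (161,18)
n=3: (161,18)∘(9,1) = (9·161+80·1·18, 9·18+1·161) = (2889,323)
n=4: (2889,323)∘(9,1) = (9·2889+80·1·323, 9·323+1·2889) = (51841,5796)
n=5: (51841,5796)∘(9,1) = (9·51841+80·1·5796, 9·5796+1·51841) = (930249,104005)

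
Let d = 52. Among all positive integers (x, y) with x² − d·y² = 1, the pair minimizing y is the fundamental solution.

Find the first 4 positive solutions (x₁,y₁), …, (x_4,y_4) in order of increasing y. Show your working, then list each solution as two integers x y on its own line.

649 90
842401 116820
1093435849 151632270
1419278889601 196818569640

√52 → a₀=7, period (4,1,2,1,4,14); ℓ=6 even so k=5
k=0  a_k=7  p_k/q_k = 7/1
k=1  a_k=4  p_k/q_k = 29/4
k=2  a_k=1  p_k/q_k = 36/5
…
k=4  a_k=1  p_k/q_k = 137/19
k=5  a_k=4  p_k/q_k = 649/90
fundamental: x₁=649, y₁=90  (since 421201 − 52·8100 = 1)
(649+90√52)^2 = 842401 + 116820√52
(649+90√52)^3 = 1093435849 + 151632270√52
(649+90√52)^4 = 1419278889601 + 196818569640√52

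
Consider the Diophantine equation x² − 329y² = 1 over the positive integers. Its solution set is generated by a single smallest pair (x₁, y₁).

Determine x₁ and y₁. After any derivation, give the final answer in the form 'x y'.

[18; 7,4,2,1,1,4,1,1,2,4,7,36] for √329; ℓ=12 ⇒ convergent index 11
a_0=18:  p_0=18·1+0=18,  q_0=18·0+1=1
a_1=7:  p_1=7·18+1=127,  q_1=7·1+0=7
a_2=4:  p_2=4·127+18=526,  q_2=4·7+1=29
a_3=2:  p_3=2·526+127=1179,  q_3=2·29+7=65
a_4=1:  p_4=1·1179+526=1705,  q_4=1·65+29=94
a_5=1:  p_5=1·1705+1179=2884,  q_5=1·94+65=159
…
a_7=1:  p_7=1·13241+2884=16125,  q_7=1·730+159=889
a_8=1:  p_8=1·16125+13241=29366,  q_8=1·889+730=1619
a_9=2:  p_9=2·29366+16125=74857,  q_9=2·1619+889=4127
a_10=4:  p_10=4·74857+29366=328794,  q_10=4·4127+1619=18127
a_11=7:  p_11=7·328794+74857=2376415,  q_11=7·18127+4127=131016
→ (2376415, 131016).  Check: 2376415²=5647348252225, 329·131016²=5647348252224, difference 1.

2376415 131016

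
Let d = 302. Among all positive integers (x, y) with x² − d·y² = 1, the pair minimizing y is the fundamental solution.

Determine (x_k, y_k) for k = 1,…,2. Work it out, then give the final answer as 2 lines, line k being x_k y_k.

4276623 246092
36579008568257 2104885414632

√302 → a₀=17, period (2,1,1,1,4,…,1,2,34); ℓ=16 even so k=15
i=0: a=17 ⇒ p=17, q=1
…
i=2: a=1 ⇒ p=52, q=3
…
i=4: a=1 ⇒ p=139, q=8
i=5: a=4 ⇒ p=643, q=37
i=6: a=2 ⇒ p=1425, q=82
i=7: a=1 ⇒ p=2068, q=119
…
i=9: a=1 ⇒ p=36581, q=2105
…
i=14: a=1 ⇒ p=1617193, q=93059
i=15: a=2 ⇒ p=4276623, q=246092
→ (4276623, 246092).  Check: 4276623²=18289504284129, 302·246092²=18289504284128, difference 1.
(4276623+246092√302)^2 = 36579008568257 + 2104885414632√302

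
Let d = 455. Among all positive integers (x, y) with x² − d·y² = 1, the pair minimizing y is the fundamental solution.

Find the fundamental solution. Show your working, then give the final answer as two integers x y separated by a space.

d=455: √d = [21; 3,42] (ℓ=2, even), read p_1/q_1
k=0  a_k=21  p_k/q_k = 21/1
k=1  a_k=3  p_k/q_k = 64/3
fundamental: x₁=64, y₁=3  (since 4096 − 455·9 = 1)

64 3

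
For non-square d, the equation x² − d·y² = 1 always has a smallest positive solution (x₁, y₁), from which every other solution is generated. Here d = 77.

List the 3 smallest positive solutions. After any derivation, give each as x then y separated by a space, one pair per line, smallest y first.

351 40
246401 28080
172973151 19712120

√77 → a₀=8, period (1,3,2,3,1,16); ℓ=6 even so k=5
k=0  a_k=8  p_k/q_k = 8/1
k=1  a_k=1  p_k/q_k = 9/1
k=2  a_k=3  p_k/q_k = 35/4
…
k=4  a_k=3  p_k/q_k = 272/31
k=5  a_k=1  p_k/q_k = 351/40
→ (351, 40).  Check: 351²=123201, 77·40²=123200, difference 1.
n=2: (351,40)∘(351,40) = (351·351+77·40·40, 351·40+40·351) = (246401,28080)
n=3: (246401,28080)∘(351,40) = (351·246401+77·40·28080, 351·28080+40·246401) = (172973151,19712120)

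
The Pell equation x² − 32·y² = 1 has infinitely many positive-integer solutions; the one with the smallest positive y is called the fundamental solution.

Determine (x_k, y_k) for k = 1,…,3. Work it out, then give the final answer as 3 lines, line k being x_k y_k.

17 3
577 102
19601 3465

√32 → a₀=5, period (1,1,1,10); ℓ=4 even so k=3
i=0: a=5 ⇒ p=5, q=1
i=1: a=1 ⇒ p=6, q=1
i=2: a=1 ⇒ p=11, q=2
i=3: a=1 ⇒ p=17, q=3
→ (17, 3).  Check: 17²=289, 32·3²=288, difference 1.
k=2:  x_2 = 17·17+32·3·3 = 577,  y_2 = 17·3+3·17 = 102
k=3:  x_3 = 17·577+32·3·102 = 19601,  y_3 = 17·102+3·577 = 3465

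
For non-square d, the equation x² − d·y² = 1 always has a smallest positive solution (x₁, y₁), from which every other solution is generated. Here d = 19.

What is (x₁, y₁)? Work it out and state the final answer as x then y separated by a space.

√19 → a₀=4, period (2,1,3,1,2,8); ℓ=6 even so k=5
i=0: a=4 ⇒ p=4, q=1
i=1: a=2 ⇒ p=9, q=2
…
i=4: a=1 ⇒ p=61, q=14
i=5: a=2 ⇒ p=170, q=39
(x₁, y₁) = (170, 39);  170² − 19·39² = 1 ✓

170 39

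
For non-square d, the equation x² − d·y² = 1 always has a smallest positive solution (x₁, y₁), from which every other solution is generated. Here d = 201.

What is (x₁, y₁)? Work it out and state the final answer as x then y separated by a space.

√201 = [14; 5,1,1,1,2,…,1,5,28, …], period ℓ=14 (even) → k=13
i=0: a=14 ⇒ p=14, q=1
i=1: a=5 ⇒ p=71, q=5
…
i=4: a=1 ⇒ p=241, q=17
i=5: a=2 ⇒ p=638, q=45
i=6: a=1 ⇒ p=879, q=62
…
i=8: a=1 ⇒ p=8549, q=603
i=9: a=2 ⇒ p=24768, q=1747
…
i=11: a=1 ⇒ p=58085, q=4097
i=12: a=1 ⇒ p=91402, q=6447
i=13: a=5 ⇒ p=515095, q=36332
(x₁, y₁) = (515095, 36332);  515095² − 201·36332² = 1 ✓

515095 36332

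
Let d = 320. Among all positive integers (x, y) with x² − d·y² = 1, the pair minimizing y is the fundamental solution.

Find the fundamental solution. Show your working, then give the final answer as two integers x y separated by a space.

161 9

√320 = [17; 1,7,1,34, …], period ℓ=4 (even) → k=3
step 0: (17, 1)  from 17·(1,0) + (0,1)
step 1: (18, 1)  from 1·(17,1) + (1,0)
step 2: (143, 8)  from 7·(18,1) + (17,1)
step 3: (161, 9)  from 1·(143,8) + (18,1)
(x₁, y₁) = (161, 9);  161² − 320·9² = 1 ✓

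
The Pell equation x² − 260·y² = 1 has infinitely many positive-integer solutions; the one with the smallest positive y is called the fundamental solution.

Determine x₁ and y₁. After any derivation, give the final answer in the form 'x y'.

d=260: √d = [16; 8,32] (ℓ=2, even), read p_1/q_1
step 0: (16, 1)  from 16·(1,0) + (0,1)
step 1: (129, 8)  from 8·(16,1) + (1,0)
fundamental: x₁=129, y₁=8  (since 16641 − 260·64 = 1)

129 8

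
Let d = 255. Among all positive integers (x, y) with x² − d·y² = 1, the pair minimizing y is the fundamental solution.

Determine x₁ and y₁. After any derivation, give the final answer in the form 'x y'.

d=255: √d = [15; 1,30] (ℓ=2, even), read p_1/q_1
a_0=15:  p_0=15·1+0=15,  q_0=15·0+1=1
a_1=1:  p_1=1·15+1=16,  q_1=1·1+0=1
→ (16, 1).  Check: 16²=256, 255·1²=255, difference 1.

16 1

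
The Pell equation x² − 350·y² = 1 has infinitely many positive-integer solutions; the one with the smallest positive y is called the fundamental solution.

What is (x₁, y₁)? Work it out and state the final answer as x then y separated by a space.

d=350: √d = [18; 1,2,2,2,1,36] (ℓ=6, even), read p_5/q_5
a_0=18:  p_0=18·1+0=18,  q_0=18·0+1=1
a_1=1:  p_1=1·18+1=19,  q_1=1·1+0=1
a_2=2:  p_2=2·19+18=56,  q_2=2·1+1=3
a_3=2:  p_3=2·56+19=131,  q_3=2·3+1=7
a_4=2:  p_4=2·131+56=318,  q_4=2·7+3=17
a_5=1:  p_5=1·318+131=449,  q_5=1·17+7=24
→ (449, 24).  Check: 449²=201601, 350·24²=201600, difference 1.

449 24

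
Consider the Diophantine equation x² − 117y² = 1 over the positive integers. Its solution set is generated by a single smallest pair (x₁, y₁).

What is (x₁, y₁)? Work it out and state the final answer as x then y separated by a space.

649 60

d=117: √d = [10; 1,4,2,4,1,20] (ℓ=6, even), read p_5/q_5
step 0: (10, 1)  from 10·(1,0) + (0,1)
step 1: (11, 1)  from 1·(10,1) + (1,0)
step 2: (54, 5)  from 4·(11,1) + (10,1)
step 3: (119, 11)  from 2·(54,5) + (11,1)
step 4: (530, 49)  from 4·(119,11) + (54,5)
step 5: (649, 60)  from 1·(530,49) + (119,11)
(x₁, y₁) = (649, 60);  649² − 117·60² = 1 ✓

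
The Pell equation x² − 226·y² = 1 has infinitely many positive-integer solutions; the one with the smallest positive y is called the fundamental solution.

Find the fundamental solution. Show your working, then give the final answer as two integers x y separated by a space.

451 30

√226 → a₀=15, period (30); ℓ=1 odd so k=1
k=0  a_k=15  p_k/q_k = 15/1
k=1  a_k=30  p_k/q_k = 451/30
fundamental: x₁=451, y₁=30  (since 203401 − 226·900 = 1)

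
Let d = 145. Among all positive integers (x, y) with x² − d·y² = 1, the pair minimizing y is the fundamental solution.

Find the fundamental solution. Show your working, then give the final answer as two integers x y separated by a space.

√145 = [12; 24, …], period ℓ=1 (odd) → k=1
i=0: a=12 ⇒ p=12, q=1
i=1: a=24 ⇒ p=289, q=24
(x₁, y₁) = (289, 24);  289² − 145·24² = 1 ✓

289 24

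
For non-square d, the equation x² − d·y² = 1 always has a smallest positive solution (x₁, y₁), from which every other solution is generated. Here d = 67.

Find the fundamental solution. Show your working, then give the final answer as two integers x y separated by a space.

48842 5967

[8; 5,2,1,1,7,1,1,2,5,16] for √67; ℓ=10 ⇒ convergent index 9
a_0=8:  p_0=8·1+0=8,  q_0=8·0+1=1
a_1=5:  p_1=5·8+1=41,  q_1=5·1+0=5
a_2=2:  p_2=2·41+8=90,  q_2=2·5+1=11
a_3=1:  p_3=1·90+41=131,  q_3=1·11+5=16
…
a_6=1:  p_6=1·1678+221=1899,  q_6=1·205+27=232
a_7=1:  p_7=1·1899+1678=3577,  q_7=1·232+205=437
a_8=2:  p_8=2·3577+1899=9053,  q_8=2·437+232=1106
a_9=5:  p_9=5·9053+3577=48842,  q_9=5·1106+437=5967
fundamental: x₁=48842, y₁=5967  (since 2385540964 − 67·35605089 = 1)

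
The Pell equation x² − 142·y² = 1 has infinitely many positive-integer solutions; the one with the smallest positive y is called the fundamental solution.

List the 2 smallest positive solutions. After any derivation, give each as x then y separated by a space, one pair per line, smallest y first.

d=142: √d = [11; 1,10,1,22] (ℓ=4, even), read p_3/q_3
step 0: (11, 1)  from 11·(1,0) + (0,1)
step 1: (12, 1)  from 1·(11,1) + (1,0)
step 2: (131, 11)  from 10·(12,1) + (11,1)
step 3: (143, 12)  from 1·(131,11) + (12,1)
→ (143, 12).  Check: 143²=20449, 142·12²=20448, difference 1.
(143+12√142)^2 = 40897 + 3432√142

143 12
40897 3432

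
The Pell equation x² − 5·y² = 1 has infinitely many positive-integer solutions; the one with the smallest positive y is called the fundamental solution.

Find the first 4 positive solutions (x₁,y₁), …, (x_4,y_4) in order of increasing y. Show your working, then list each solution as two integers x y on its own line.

d=5: √d = [2; 4] (ℓ=1, odd), read p_1/q_1
k=0  a_k=2  p_k/q_k = 2/1
k=1  a_k=4  p_k/q_k = 9/4
→ (9, 4).  Check: 9²=81, 5·4²=80, difference 1.
(9+4√5)^2 = 161 + 72√5
(9+4√5)^3 = 2889 + 1292√5
(9+4√5)^4 = 51841 + 23184√5

9 4
161 72
2889 1292
51841 23184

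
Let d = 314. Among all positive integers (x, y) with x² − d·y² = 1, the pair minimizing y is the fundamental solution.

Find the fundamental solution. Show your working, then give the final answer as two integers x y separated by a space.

392499 22150

√314 = [17; 1,2,1,1,2,1,34, …], period ℓ=7 (odd) → k=13
step 0: (17, 1)  from 17·(1,0) + (0,1)
…
step 3: (71, 4)  from 1·(53,3) + (18,1)
step 4: (124, 7)  from 1·(71,4) + (53,3)
step 5: (319, 18)  from 2·(124,7) + (71,4)
step 6: (443, 25)  from 1·(319,18) + (124,7)
…
step 8: (15824, 893)  from 1·(15381,868) + (443,25)
step 9: (47029, 2654)  from 2·(15824,893) + (15381,868)
…
step 12: (282617, 15949)  from 2·(109882,6201) + (62853,3547)
step 13: (392499, 22150)  from 1·(282617,15949) + (109882,6201)
fundamental: x₁=392499, y₁=22150  (since 154055465001 − 314·490622500 = 1)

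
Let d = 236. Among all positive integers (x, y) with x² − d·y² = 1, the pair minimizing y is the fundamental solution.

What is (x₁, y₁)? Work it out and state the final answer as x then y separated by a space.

561799 36570

d=236: √d = [15; 2,1,3,5,1,6,1,5,3,1,2,30] (ℓ=12, even), read p_11/q_11
i=0: a=15 ⇒ p=15, q=1
i=1: a=2 ⇒ p=31, q=2
i=2: a=1 ⇒ p=46, q=3
i=3: a=3 ⇒ p=169, q=11
…
i=5: a=1 ⇒ p=1060, q=69
…
i=8: a=5 ⇒ p=48806, q=3177
i=9: a=3 ⇒ p=154729, q=10072
i=10: a=1 ⇒ p=203535, q=13249
i=11: a=2 ⇒ p=561799, q=36570
(x₁, y₁) = (561799, 36570);  561799² − 236·36570² = 1 ✓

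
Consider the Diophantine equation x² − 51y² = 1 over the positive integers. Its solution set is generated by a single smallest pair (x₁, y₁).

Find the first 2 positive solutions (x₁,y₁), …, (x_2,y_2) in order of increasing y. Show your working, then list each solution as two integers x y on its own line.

√51 = [7; 7,14, …], period ℓ=2 (even) → k=1
step 0: (7, 1)  from 7·(1,0) + (0,1)
step 1: (50, 7)  from 7·(7,1) + (1,0)
(x₁, y₁) = (50, 7);  50² − 51·7² = 1 ✓
(50+7√51)^2 = 4999 + 700√51

50 7
4999 700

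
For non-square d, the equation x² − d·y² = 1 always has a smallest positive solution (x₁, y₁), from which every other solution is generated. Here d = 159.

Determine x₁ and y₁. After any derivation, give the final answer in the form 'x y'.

1324 105

√159 = [12; 1,1,1,1,3,1,1,1,1,24, …], period ℓ=10 (even) → k=9
k=0  a_k=12  p_k/q_k = 12/1
k=1  a_k=1  p_k/q_k = 13/1
…
k=3  a_k=1  p_k/q_k = 38/3
…
k=5  a_k=3  p_k/q_k = 227/18
…
k=8  a_k=1  p_k/q_k = 807/64
k=9  a_k=1  p_k/q_k = 1324/105
(x₁, y₁) = (1324, 105);  1324² − 159·105² = 1 ✓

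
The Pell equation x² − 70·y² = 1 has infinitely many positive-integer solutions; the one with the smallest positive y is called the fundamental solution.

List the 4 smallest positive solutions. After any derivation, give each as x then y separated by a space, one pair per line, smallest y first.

√70 = [8; 2,1,2,1,2,16, …], period ℓ=6 (even) → k=5
a_0=8:  p_0=8·1+0=8,  q_0=8·0+1=1
…
a_2=1:  p_2=1·17+8=25,  q_2=1·2+1=3
a_3=2:  p_3=2·25+17=67,  q_3=2·3+2=8
a_4=1:  p_4=1·67+25=92,  q_4=1·8+3=11
a_5=2:  p_5=2·92+67=251,  q_5=2·11+8=30
→ (251, 30).  Check: 251²=63001, 70·30²=63000, difference 1.
(x_2, y_2) = (251·251 + 70·30·30, 251·30 + 30·251) = (126001, 15060)
(x_3, y_3) = (251·126001 + 70·30·15060, 251·15060 + 30·126001) = (63252251, 7560090)
(x_4, y_4) = (251·63252251 + 70·30·7560090, 251·7560090 + 30·63252251) = (31752504001, 3795150120)

251 30
126001 15060
63252251 7560090
31752504001 3795150120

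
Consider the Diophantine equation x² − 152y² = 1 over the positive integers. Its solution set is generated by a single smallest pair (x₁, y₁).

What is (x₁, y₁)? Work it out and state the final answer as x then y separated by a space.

37 3

√152 → a₀=12, period (3,24); ℓ=2 even so k=1
i=0: a=12 ⇒ p=12, q=1
i=1: a=3 ⇒ p=37, q=3
fundamental: x₁=37, y₁=3  (since 1369 − 152·9 = 1)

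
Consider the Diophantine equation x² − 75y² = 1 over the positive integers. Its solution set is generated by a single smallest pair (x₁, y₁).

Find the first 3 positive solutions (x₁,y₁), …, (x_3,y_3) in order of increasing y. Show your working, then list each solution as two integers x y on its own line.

26 3
1351 156
70226 8109

[8; 1,1,1,16] for √75; ℓ=4 ⇒ convergent index 3
step 0: (8, 1)  from 8·(1,0) + (0,1)
step 1: (9, 1)  from 1·(8,1) + (1,0)
step 2: (17, 2)  from 1·(9,1) + (8,1)
step 3: (26, 3)  from 1·(17,2) + (9,1)
→ (26, 3).  Check: 26²=676, 75·3²=675, difference 1.
k=2:  x_2 = 26·26+75·3·3 = 1351,  y_2 = 26·3+3·26 = 156
k=3:  x_3 = 26·1351+75·3·156 = 70226,  y_3 = 26·156+3·1351 = 8109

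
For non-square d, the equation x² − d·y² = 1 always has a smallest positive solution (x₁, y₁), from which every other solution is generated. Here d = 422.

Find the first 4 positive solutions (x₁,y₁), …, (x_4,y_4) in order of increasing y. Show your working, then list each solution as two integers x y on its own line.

7022501 341850
98631040590001 4801283933700
1385273162348638202501 67434042451384025550
19456164335732849620362360001 947111261097768740333867400

d=422: √d = [20; 1,1,5,2,1,…,1,1,40] (ℓ=14, even), read p_13/q_13
k=0  a_k=20  p_k/q_k = 20/1
…
k=3  a_k=5  p_k/q_k = 226/11
k=4  a_k=2  p_k/q_k = 493/24
…
k=6  a_k=3  p_k/q_k = 2650/129
k=7  a_k=20  p_k/q_k = 53719/2615
k=8  a_k=3  p_k/q_k = 163807/7974
k=9  a_k=1  p_k/q_k = 217526/10589
…
k=11  a_k=5  p_k/q_k = 3211821/156349
k=12  a_k=1  p_k/q_k = 3810680/185501
k=13  a_k=1  p_k/q_k = 7022501/341850
(x₁, y₁) = (7022501, 341850);  7022501² − 422·341850² = 1 ✓
(7022501+341850√422)^2 = 98631040590001 + 4801283933700√422
(7022501+341850√422)^3 = 1385273162348638202501 + 67434042451384025550√422
(7022501+341850√422)^4 = 19456164335732849620362360001 + 947111261097768740333867400√422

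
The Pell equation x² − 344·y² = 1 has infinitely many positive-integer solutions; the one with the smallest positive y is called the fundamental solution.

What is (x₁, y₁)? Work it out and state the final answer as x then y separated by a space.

10405 561

d=344: √d = [18; 1,1,4,1,3,1,4,1,1,36] (ℓ=10, even), read p_9/q_9
i=0: a=18 ⇒ p=18, q=1
i=1: a=1 ⇒ p=19, q=1
i=2: a=1 ⇒ p=37, q=2
i=3: a=4 ⇒ p=167, q=9
…
i=8: a=1 ⇒ p=5694, q=307
i=9: a=1 ⇒ p=10405, q=561
fundamental: x₁=10405, y₁=561  (since 108264025 − 344·314721 = 1)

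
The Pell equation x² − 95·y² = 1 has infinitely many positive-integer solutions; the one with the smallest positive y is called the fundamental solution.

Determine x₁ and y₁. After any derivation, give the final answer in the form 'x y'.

39 4

[9; 1,2,1,18] for √95; ℓ=4 ⇒ convergent index 3
step 0: (9, 1)  from 9·(1,0) + (0,1)
…
step 2: (29, 3)  from 2·(10,1) + (9,1)
step 3: (39, 4)  from 1·(29,3) + (10,1)
fundamental: x₁=39, y₁=4  (since 1521 − 95·16 = 1)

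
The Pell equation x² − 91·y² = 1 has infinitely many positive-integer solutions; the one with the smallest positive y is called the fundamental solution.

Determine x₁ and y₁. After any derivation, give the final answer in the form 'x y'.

1574 165

[9; 1,1,5,1,5,1,1,18] for √91; ℓ=8 ⇒ convergent index 7
step 0: (9, 1)  from 9·(1,0) + (0,1)
…
step 6: (849, 89)  from 1·(725,76) + (124,13)
step 7: (1574, 165)  from 1·(849,89) + (725,76)
→ (1574, 165).  Check: 1574²=2477476, 91·165²=2477475, difference 1.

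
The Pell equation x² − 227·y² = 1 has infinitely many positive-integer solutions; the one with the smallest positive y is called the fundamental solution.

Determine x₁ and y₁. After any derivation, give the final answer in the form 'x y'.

√227 = [15; 15,30, …], period ℓ=2 (even) → k=1
i=0: a=15 ⇒ p=15, q=1
i=1: a=15 ⇒ p=226, q=15
fundamental: x₁=226, y₁=15  (since 51076 − 227·225 = 1)

226 15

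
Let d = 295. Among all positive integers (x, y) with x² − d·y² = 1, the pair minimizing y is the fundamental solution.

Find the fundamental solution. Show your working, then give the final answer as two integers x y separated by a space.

[17; 5,1,2,3,2,6,2,3,2,1,5,34] for √295; ℓ=12 ⇒ convergent index 11
i=0: a=17 ⇒ p=17, q=1
i=1: a=5 ⇒ p=86, q=5
i=2: a=1 ⇒ p=103, q=6
i=3: a=2 ⇒ p=292, q=17
…
i=6: a=6 ⇒ p=14479, q=843
i=7: a=2 ⇒ p=31208, q=1817
i=8: a=3 ⇒ p=108103, q=6294
i=9: a=2 ⇒ p=247414, q=14405
i=10: a=1 ⇒ p=355517, q=20699
i=11: a=5 ⇒ p=2024999, q=117900
→ (2024999, 117900).  Check: 2024999²=4100620950001, 295·117900²=4100620950000, difference 1.

2024999 117900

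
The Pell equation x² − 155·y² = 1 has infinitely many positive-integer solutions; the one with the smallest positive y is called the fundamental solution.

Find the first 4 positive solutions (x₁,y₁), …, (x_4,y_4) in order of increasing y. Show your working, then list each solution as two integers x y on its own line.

249 20
124001 9960
61752249 4960060
30752496001 2470099920

√155 → a₀=12, period (2,4,2,24); ℓ=4 even so k=3
step 0: (12, 1)  from 12·(1,0) + (0,1)
…
step 2: (112, 9)  from 4·(25,2) + (12,1)
step 3: (249, 20)  from 2·(112,9) + (25,2)
fundamental: x₁=249, y₁=20  (since 62001 − 155·400 = 1)
k=2:  x_2 = 249·249+155·20·20 = 124001,  y_2 = 249·20+20·249 = 9960
k=3:  x_3 = 249·124001+155·20·9960 = 61752249,  y_3 = 249·9960+20·124001 = 4960060
k=4:  x_4 = 249·61752249+155·20·4960060 = 30752496001,  y_4 = 249·4960060+20·61752249 = 2470099920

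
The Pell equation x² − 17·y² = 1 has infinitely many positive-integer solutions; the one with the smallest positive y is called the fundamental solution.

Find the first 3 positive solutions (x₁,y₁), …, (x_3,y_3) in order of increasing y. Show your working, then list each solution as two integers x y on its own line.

33 8
2177 528
143649 34840

d=17: √d = [4; 8] (ℓ=1, odd), read p_1/q_1
step 0: (4, 1)  from 4·(1,0) + (0,1)
step 1: (33, 8)  from 8·(4,1) + (1,0)
fundamental: x₁=33, y₁=8  (since 1089 − 17·64 = 1)
k=2:  x_2 = 33·33+17·8·8 = 2177,  y_2 = 33·8+8·33 = 528
k=3:  x_3 = 33·2177+17·8·528 = 143649,  y_3 = 33·528+8·2177 = 34840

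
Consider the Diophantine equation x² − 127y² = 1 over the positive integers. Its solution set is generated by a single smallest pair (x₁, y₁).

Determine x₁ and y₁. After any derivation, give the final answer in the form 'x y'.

d=127: √d = [11; 3,1,2,2,7,11,7,2,2,1,3,22] (ℓ=12, even), read p_11/q_11
step 0: (11, 1)  from 11·(1,0) + (0,1)
step 1: (34, 3)  from 3·(11,1) + (1,0)
…
step 3: (124, 11)  from 2·(45,4) + (34,3)
step 4: (293, 26)  from 2·(124,11) + (45,4)
step 5: (2175, 193)  from 7·(293,26) + (124,11)
step 6: (24218, 2149)  from 11·(2175,193) + (293,26)
step 7: (171701, 15236)  from 7·(24218,2149) + (2175,193)
step 8: (367620, 32621)  from 2·(171701,15236) + (24218,2149)
step 9: (906941, 80478)  from 2·(367620,32621) + (171701,15236)
step 10: (1274561, 113099)  from 1·(906941,80478) + (367620,32621)
step 11: (4730624, 419775)  from 3·(1274561,113099) + (906941,80478)
→ (4730624, 419775).  Check: 4730624²=22378803429376, 127·419775²=22378803429375, difference 1.

4730624 419775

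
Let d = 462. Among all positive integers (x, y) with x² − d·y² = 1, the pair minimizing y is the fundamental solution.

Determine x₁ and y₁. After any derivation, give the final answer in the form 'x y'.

√462 → a₀=21, period (2,42); ℓ=2 even so k=1
k=0  a_k=21  p_k/q_k = 21/1
k=1  a_k=2  p_k/q_k = 43/2
(x₁, y₁) = (43, 2);  43² − 462·2² = 1 ✓

43 2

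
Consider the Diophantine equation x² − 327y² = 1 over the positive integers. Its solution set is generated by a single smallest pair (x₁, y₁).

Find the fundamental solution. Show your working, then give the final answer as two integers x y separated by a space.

217 12

√327 = [18; 12,36, …], period ℓ=2 (even) → k=1
i=0: a=18 ⇒ p=18, q=1
i=1: a=12 ⇒ p=217, q=12
→ (217, 12).  Check: 217²=47089, 327·12²=47088, difference 1.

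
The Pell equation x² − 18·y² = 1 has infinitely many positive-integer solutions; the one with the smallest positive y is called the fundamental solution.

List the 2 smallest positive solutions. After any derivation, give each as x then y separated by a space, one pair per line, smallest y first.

17 4
577 136

[4; 4,8] for √18; ℓ=2 ⇒ convergent index 1
step 0: (4, 1)  from 4·(1,0) + (0,1)
step 1: (17, 4)  from 4·(4,1) + (1,0)
fundamental: x₁=17, y₁=4  (since 289 − 18·16 = 1)
(17+4√18)^2 = 577 + 136√18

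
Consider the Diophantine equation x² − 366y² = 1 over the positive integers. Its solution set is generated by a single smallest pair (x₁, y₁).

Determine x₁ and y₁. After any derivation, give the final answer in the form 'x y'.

√366 → a₀=19, period (7,1,1,1,2,12,2,1,1,1,7,38); ℓ=12 even so k=11
a_0=19:  p_0=19·1+0=19,  q_0=19·0+1=1
a_1=7:  p_1=7·19+1=134,  q_1=7·1+0=7
a_2=1:  p_2=1·134+19=153,  q_2=1·7+1=8
a_3=1:  p_3=1·153+134=287,  q_3=1·8+7=15
a_4=1:  p_4=1·287+153=440,  q_4=1·15+8=23
a_5=2:  p_5=2·440+287=1167,  q_5=2·23+15=61
a_6=12:  p_6=12·1167+440=14444,  q_6=12·61+23=755
a_7=2:  p_7=2·14444+1167=30055,  q_7=2·755+61=1571
…
a_9=1:  p_9=1·44499+30055=74554,  q_9=1·2326+1571=3897
a_10=1:  p_10=1·74554+44499=119053,  q_10=1·3897+2326=6223
a_11=7:  p_11=7·119053+74554=907925,  q_11=7·6223+3897=47458
→ (907925, 47458).  Check: 907925²=824327805625, 366·47458²=824327805624, difference 1.

907925 47458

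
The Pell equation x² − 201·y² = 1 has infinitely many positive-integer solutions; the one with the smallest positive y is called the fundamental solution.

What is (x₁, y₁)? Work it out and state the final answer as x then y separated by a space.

515095 36332

√201 → a₀=14, period (5,1,1,1,2,…,1,5,28); ℓ=14 even so k=13
step 0: (14, 1)  from 14·(1,0) + (0,1)
step 1: (71, 5)  from 5·(14,1) + (1,0)
step 2: (85, 6)  from 1·(71,5) + (14,1)
step 3: (156, 11)  from 1·(85,6) + (71,5)
step 4: (241, 17)  from 1·(156,11) + (85,6)
step 5: (638, 45)  from 2·(241,17) + (156,11)
step 6: (879, 62)  from 1·(638,45) + (241,17)
step 7: (7670, 541)  from 8·(879,62) + (638,45)
step 8: (8549, 603)  from 1·(7670,541) + (879,62)
…
step 10: (33317, 2350)  from 1·(24768,1747) + (8549,603)
step 11: (58085, 4097)  from 1·(33317,2350) + (24768,1747)
step 12: (91402, 6447)  from 1·(58085,4097) + (33317,2350)
step 13: (515095, 36332)  from 5·(91402,6447) + (58085,4097)
→ (515095, 36332).  Check: 515095²=265322859025, 201·36332²=265322859024, difference 1.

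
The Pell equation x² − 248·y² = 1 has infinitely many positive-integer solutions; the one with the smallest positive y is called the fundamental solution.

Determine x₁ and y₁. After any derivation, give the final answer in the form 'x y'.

63 4

√248 = [15; 1,2,1,30, …], period ℓ=4 (even) → k=3
k=0  a_k=15  p_k/q_k = 15/1
k=1  a_k=1  p_k/q_k = 16/1
k=2  a_k=2  p_k/q_k = 47/3
k=3  a_k=1  p_k/q_k = 63/4
→ (63, 4).  Check: 63²=3969, 248·4²=3968, difference 1.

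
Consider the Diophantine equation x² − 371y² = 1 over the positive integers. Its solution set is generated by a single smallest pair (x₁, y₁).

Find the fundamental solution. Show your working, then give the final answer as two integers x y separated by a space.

1695 88

√371 → a₀=19, period (3,1,4,1,3,38); ℓ=6 even so k=5
k=0  a_k=19  p_k/q_k = 19/1
…
k=2  a_k=1  p_k/q_k = 77/4
…
k=4  a_k=1  p_k/q_k = 443/23
k=5  a_k=3  p_k/q_k = 1695/88
(x₁, y₁) = (1695, 88);  1695² − 371·88² = 1 ✓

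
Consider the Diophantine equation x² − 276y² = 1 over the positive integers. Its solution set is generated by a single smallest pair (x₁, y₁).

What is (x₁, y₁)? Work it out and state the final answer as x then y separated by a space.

7775 468

d=276: √d = [16; 1,1,1,1,2,2,2,1,1,1,1,32] (ℓ=12, even), read p_11/q_11
a_0=16:  p_0=16·1+0=16,  q_0=16·0+1=1
…
a_3=1:  p_3=1·33+17=50,  q_3=1·2+1=3
…
a_6=2:  p_6=2·216+83=515,  q_6=2·13+5=31
a_7=2:  p_7=2·515+216=1246,  q_7=2·31+13=75
…
a_9=1:  p_9=1·1761+1246=3007,  q_9=1·106+75=181
a_10=1:  p_10=1·3007+1761=4768,  q_10=1·181+106=287
a_11=1:  p_11=1·4768+3007=7775,  q_11=1·287+181=468
fundamental: x₁=7775, y₁=468  (since 60450625 − 276·219024 = 1)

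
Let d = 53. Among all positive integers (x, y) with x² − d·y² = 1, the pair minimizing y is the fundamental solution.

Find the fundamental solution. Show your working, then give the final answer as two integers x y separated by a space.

d=53: √d = [7; 3,1,1,3,14] (ℓ=5, odd), read p_9/q_9
a_0=7:  p_0=7·1+0=7,  q_0=7·0+1=1
a_1=3:  p_1=3·7+1=22,  q_1=3·1+0=3
a_2=1:  p_2=1·22+7=29,  q_2=1·3+1=4
a_3=1:  p_3=1·29+22=51,  q_3=1·4+3=7
…
a_7=1:  p_7=1·7979+2599=10578,  q_7=1·1096+357=1453
a_8=1:  p_8=1·10578+7979=18557,  q_8=1·1453+1096=2549
a_9=3:  p_9=3·18557+10578=66249,  q_9=3·2549+1453=9100
(x₁, y₁) = (66249, 9100);  66249² − 53·9100² = 1 ✓

66249 9100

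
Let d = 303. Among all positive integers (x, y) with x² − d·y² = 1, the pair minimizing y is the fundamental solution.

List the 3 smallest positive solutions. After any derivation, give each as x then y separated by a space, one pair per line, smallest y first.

2524 145
12741151 731960
64317327724 3694933935

d=303: √d = [17; 2,2,5,2,2,34] (ℓ=6, even), read p_5/q_5
a_0=17:  p_0=17·1+0=17,  q_0=17·0+1=1
a_1=2:  p_1=2·17+1=35,  q_1=2·1+0=2
…
a_4=2:  p_4=2·470+87=1027,  q_4=2·27+5=59
a_5=2:  p_5=2·1027+470=2524,  q_5=2·59+27=145
(x₁, y₁) = (2524, 145);  2524² − 303·145² = 1 ✓
(2524+145√303)^2 = 12741151 + 731960√303
(2524+145√303)^3 = 64317327724 + 3694933935√303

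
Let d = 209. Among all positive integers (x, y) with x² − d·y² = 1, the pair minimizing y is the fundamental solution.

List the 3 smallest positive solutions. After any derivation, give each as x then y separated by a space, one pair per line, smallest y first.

[14; 2,5,3,2,3,5,2,28] for √209; ℓ=8 ⇒ convergent index 7
k=0  a_k=14  p_k/q_k = 14/1
…
k=2  a_k=5  p_k/q_k = 159/11
k=3  a_k=3  p_k/q_k = 506/35
k=4  a_k=2  p_k/q_k = 1171/81
k=5  a_k=3  p_k/q_k = 4019/278
k=6  a_k=5  p_k/q_k = 21266/1471
k=7  a_k=2  p_k/q_k = 46551/3220
(x₁, y₁) = (46551, 3220);  46551² − 209·3220² = 1 ✓
(46551+3220√209)^2 = 4333991201 + 299788440√209
(46551+3220√209)^3 = 403503248748951 + 27910903337660√209

46551 3220
4333991201 299788440
403503248748951 27910903337660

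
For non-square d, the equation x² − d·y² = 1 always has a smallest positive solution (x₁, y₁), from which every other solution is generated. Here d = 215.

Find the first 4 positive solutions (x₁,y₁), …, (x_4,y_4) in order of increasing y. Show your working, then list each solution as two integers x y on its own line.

√215 = [14; 1,1,1,28, …], period ℓ=4 (even) → k=3
k=0  a_k=14  p_k/q_k = 14/1
k=1  a_k=1  p_k/q_k = 15/1
k=2  a_k=1  p_k/q_k = 29/2
k=3  a_k=1  p_k/q_k = 44/3
(x₁, y₁) = (44, 3);  44² − 215·3² = 1 ✓
(x_2, y_2) = (44·44 + 215·3·3, 44·3 + 3·44) = (3871, 264)
(x_3, y_3) = (44·3871 + 215·3·264, 44·264 + 3·3871) = (340604, 23229)
(x_4, y_4) = (44·340604 + 215·3·23229, 44·23229 + 3·340604) = (29969281, 2043888)

44 3
3871 264
340604 23229
29969281 2043888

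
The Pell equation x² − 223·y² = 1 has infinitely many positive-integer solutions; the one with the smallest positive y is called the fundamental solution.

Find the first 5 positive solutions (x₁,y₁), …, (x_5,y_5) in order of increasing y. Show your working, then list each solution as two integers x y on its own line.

224 15
100351 6720
44957024 3010545
20140646401 1348717440
9022964630624 604222402575

d=223: √d = [14; 1,13,1,28] (ℓ=4, even), read p_3/q_3
step 0: (14, 1)  from 14·(1,0) + (0,1)
…
step 2: (209, 14)  from 13·(15,1) + (14,1)
step 3: (224, 15)  from 1·(209,14) + (15,1)
→ (224, 15).  Check: 224²=50176, 223·15²=50175, difference 1.
(224+15√223)^2 = 100351 + 6720√223
(224+15√223)^3 = 44957024 + 3010545√223
(224+15√223)^4 = 20140646401 + 1348717440√223
(224+15√223)^5 = 9022964630624 + 604222402575√223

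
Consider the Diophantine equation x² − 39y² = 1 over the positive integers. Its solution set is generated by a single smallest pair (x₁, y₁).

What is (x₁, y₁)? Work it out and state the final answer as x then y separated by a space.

[6; 4,12] for √39; ℓ=2 ⇒ convergent index 1
k=0  a_k=6  p_k/q_k = 6/1
k=1  a_k=4  p_k/q_k = 25/4
→ (25, 4).  Check: 25²=625, 39·4²=624, difference 1.

25 4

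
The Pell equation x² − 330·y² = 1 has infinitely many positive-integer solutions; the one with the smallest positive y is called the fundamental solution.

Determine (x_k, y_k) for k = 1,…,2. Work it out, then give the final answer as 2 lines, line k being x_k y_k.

109 6
23761 1308

[18; 6,36] for √330; ℓ=2 ⇒ convergent index 1
i=0: a=18 ⇒ p=18, q=1
i=1: a=6 ⇒ p=109, q=6
fundamental: x₁=109, y₁=6  (since 11881 − 330·36 = 1)
(109+6√330)^2 = 23761 + 1308√330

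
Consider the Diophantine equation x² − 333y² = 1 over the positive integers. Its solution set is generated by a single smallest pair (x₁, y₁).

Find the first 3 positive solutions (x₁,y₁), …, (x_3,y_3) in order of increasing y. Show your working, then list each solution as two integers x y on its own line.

√333 → a₀=18, period (4,36); ℓ=2 even so k=1
a_0=18:  p_0=18·1+0=18,  q_0=18·0+1=1
a_1=4:  p_1=4·18+1=73,  q_1=4·1+0=4
(x₁, y₁) = (73, 4);  73² − 333·4² = 1 ✓
(73+4√333)^2 = 10657 + 584√333
(73+4√333)^3 = 1555849 + 85260√333

73 4
10657 584
1555849 85260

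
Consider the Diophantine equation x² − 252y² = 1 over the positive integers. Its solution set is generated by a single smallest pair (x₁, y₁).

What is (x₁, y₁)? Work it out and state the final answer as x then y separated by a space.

d=252: √d = [15; 1,6,1,30] (ℓ=4, even), read p_3/q_3
i=0: a=15 ⇒ p=15, q=1
…
i=2: a=6 ⇒ p=111, q=7
i=3: a=1 ⇒ p=127, q=8
(x₁, y₁) = (127, 8);  127² − 252·8² = 1 ✓

127 8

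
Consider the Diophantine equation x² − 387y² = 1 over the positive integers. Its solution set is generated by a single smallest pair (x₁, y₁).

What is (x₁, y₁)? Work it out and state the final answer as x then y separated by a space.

d=387: √d = [19; 1,2,19,2,1,38] (ℓ=6, even), read p_5/q_5
k=0  a_k=19  p_k/q_k = 19/1
k=1  a_k=1  p_k/q_k = 20/1
k=2  a_k=2  p_k/q_k = 59/3
k=3  a_k=19  p_k/q_k = 1141/58
k=4  a_k=2  p_k/q_k = 2341/119
k=5  a_k=1  p_k/q_k = 3482/177
(x₁, y₁) = (3482, 177);  3482² − 387·177² = 1 ✓

3482 177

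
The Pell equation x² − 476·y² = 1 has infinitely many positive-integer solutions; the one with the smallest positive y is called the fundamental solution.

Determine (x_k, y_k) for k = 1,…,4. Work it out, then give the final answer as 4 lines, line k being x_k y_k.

28799 1320
1658764801 76029360
95541534979199 4379139075960
5503001330073139201 252229652421114720

√476 = [21; 1,4,2,10,2,4,1,42, …], period ℓ=8 (even) → k=7
i=0: a=21 ⇒ p=21, q=1
…
i=5: a=2 ⇒ p=5258, q=241
i=6: a=4 ⇒ p=23541, q=1079
i=7: a=1 ⇒ p=28799, q=1320
(x₁, y₁) = (28799, 1320);  28799² − 476·1320² = 1 ✓
k=2:  x_2 = 28799·28799+476·1320·1320 = 1658764801,  y_2 = 28799·1320+1320·28799 = 76029360
k=3:  x_3 = 28799·1658764801+476·1320·76029360 = 95541534979199,  y_3 = 28799·76029360+1320·1658764801 = 4379139075960
k=4:  x_4 = 28799·95541534979199+476·1320·4379139075960 = 5503001330073139201,  y_4 = 28799·4379139075960+1320·95541534979199 = 252229652421114720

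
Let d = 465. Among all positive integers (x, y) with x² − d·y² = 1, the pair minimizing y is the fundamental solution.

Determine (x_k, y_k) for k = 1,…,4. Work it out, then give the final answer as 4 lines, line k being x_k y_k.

d=465: √d = [21; 1,1,3,2,2,2,3,1,1,42] (ℓ=10, even), read p_9/q_9
step 0: (21, 1)  from 21·(1,0) + (0,1)
…
step 2: (43, 2)  from 1·(22,1) + (21,1)
step 3: (151, 7)  from 3·(43,2) + (22,1)
…
step 7: (6922, 321)  from 3·(2027,94) + (841,39)
step 8: (8949, 415)  from 1·(6922,321) + (2027,94)
step 9: (15871, 736)  from 1·(8949,415) + (6922,321)
(x₁, y₁) = (15871, 736);  15871² − 465·736² = 1 ✓
(15871+736√465)^2 = 503777281 + 23362112√465
(15871+736√465)^3 = 15990898437631 + 741560158368√465
(15871+736√465)^4 = 507583097703505921 + 23538602523554944√465

15871 736
503777281 23362112
15990898437631 741560158368
507583097703505921 23538602523554944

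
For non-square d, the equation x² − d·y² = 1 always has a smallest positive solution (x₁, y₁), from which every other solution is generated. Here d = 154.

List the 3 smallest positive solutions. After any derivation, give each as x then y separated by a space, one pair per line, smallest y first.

d=154: √d = [12; 2,2,3,1,2,1,3,2,2,24] (ℓ=10, even), read p_9/q_9
step 0: (12, 1)  from 12·(1,0) + (0,1)
step 1: (25, 2)  from 2·(12,1) + (1,0)
…
step 3: (211, 17)  from 3·(62,5) + (25,2)
…
step 6: (1030, 83)  from 1·(757,61) + (273,22)
step 7: (3847, 310)  from 3·(1030,83) + (757,61)
step 8: (8724, 703)  from 2·(3847,310) + (1030,83)
step 9: (21295, 1716)  from 2·(8724,703) + (3847,310)
(x₁, y₁) = (21295, 1716);  21295² − 154·1716² = 1 ✓
(21295+1716√154)^2 = 906954049 + 73084440√154
(21295+1716√154)^3 = 38627172925615 + 3112666297884√154

21295 1716
906954049 73084440
38627172925615 3112666297884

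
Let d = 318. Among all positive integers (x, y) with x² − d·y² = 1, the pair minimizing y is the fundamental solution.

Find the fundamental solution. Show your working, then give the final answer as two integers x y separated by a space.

[17; 1,4,1,34] for √318; ℓ=4 ⇒ convergent index 3
i=0: a=17 ⇒ p=17, q=1
i=1: a=1 ⇒ p=18, q=1
i=2: a=4 ⇒ p=89, q=5
i=3: a=1 ⇒ p=107, q=6
→ (107, 6).  Check: 107²=11449, 318·6²=11448, difference 1.

107 6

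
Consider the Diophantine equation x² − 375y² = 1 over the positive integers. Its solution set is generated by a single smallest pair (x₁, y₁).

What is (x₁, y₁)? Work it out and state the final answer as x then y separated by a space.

√375 → a₀=19, period (2,1,2,1,5,1,2,1,2,38); ℓ=10 even so k=9
k=0  a_k=19  p_k/q_k = 19/1
k=1  a_k=2  p_k/q_k = 39/2
k=2  a_k=1  p_k/q_k = 58/3
k=3  a_k=2  p_k/q_k = 155/8
…
k=6  a_k=1  p_k/q_k = 1433/74
…
k=8  a_k=1  p_k/q_k = 5519/285
k=9  a_k=2  p_k/q_k = 15124/781
(x₁, y₁) = (15124, 781);  15124² − 375·781² = 1 ✓

15124 781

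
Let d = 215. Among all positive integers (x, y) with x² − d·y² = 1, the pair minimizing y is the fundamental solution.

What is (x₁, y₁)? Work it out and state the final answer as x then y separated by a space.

44 3

[14; 1,1,1,28] for √215; ℓ=4 ⇒ convergent index 3
a_0=14:  p_0=14·1+0=14,  q_0=14·0+1=1
…
a_2=1:  p_2=1·15+14=29,  q_2=1·1+1=2
a_3=1:  p_3=1·29+15=44,  q_3=1·2+1=3
fundamental: x₁=44, y₁=3  (since 1936 − 215·9 = 1)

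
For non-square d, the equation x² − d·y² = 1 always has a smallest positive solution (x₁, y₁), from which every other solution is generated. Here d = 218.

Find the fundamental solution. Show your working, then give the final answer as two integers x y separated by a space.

126003 8534

√218 → a₀=14, period (1,3,3,1,28); ℓ=5 odd so k=9
a_0=14:  p_0=14·1+0=14,  q_0=14·0+1=1
a_1=1:  p_1=1·14+1=15,  q_1=1·1+0=1
a_2=3:  p_2=3·15+14=59,  q_2=3·1+1=4
a_3=3:  p_3=3·59+15=192,  q_3=3·4+1=13
a_4=1:  p_4=1·192+59=251,  q_4=1·13+4=17
a_5=28:  p_5=28·251+192=7220,  q_5=28·17+13=489
…
a_8=3:  p_8=3·29633+7471=96370,  q_8=3·2007+506=6527
a_9=1:  p_9=1·96370+29633=126003,  q_9=1·6527+2007=8534
(x₁, y₁) = (126003, 8534);  126003² − 218·8534² = 1 ✓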